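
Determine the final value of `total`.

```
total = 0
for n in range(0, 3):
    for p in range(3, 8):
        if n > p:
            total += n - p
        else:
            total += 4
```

60

n=0,p=3: not 0>3, total = 0+4 = 4
n=0,p=4: not 0>4, total = 4+4 = 8
n=0,p=5: not 0>5, total = 8+4 = 12
n=0,p=6: not 0>6, total = 12+4 = 16
n=0,p=7: not 0>7, total = 16+4 = 20
n=1,p=3: not 1>3, total = 20+4 = 24
n=1,p=4: not 1>4, total = 24+4 = 28
n=1,p=5: not 1>5, total = 28+4 = 32
n=1,p=6: not 1>6, total = 32+4 = 36
n=1,p=7: not 1>7, total = 36+4 = 40
n=2,p=3: not 2>3, total = 40+4 = 44
n=2,p=4: not 2>4, total = 44+4 = 48
n=2,p=5: not 2>5, total = 48+4 = 52
n=2,p=6: not 2>6, total = 52+4 = 56
n=2,p=7: not 2>7, total = 56+4 = 60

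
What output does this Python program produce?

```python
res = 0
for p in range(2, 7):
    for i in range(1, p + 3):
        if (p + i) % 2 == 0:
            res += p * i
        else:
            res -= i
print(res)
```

240

p=2,i=1: odd sum, res = 0-1 = -1
p=2,i=2: even sum, res = (-1)+4 = 3
p=2,i=3: odd sum, res = 3-3 = 0
p=2,i=4: even sum, res = 0+8 = 8
p=3,i=1: even sum, res = 8+3 = 11
p=3,i=2: odd sum, res = 11-2 = 9
p=3,i=3: even sum, res = 9+9 = 18
p=3,i=4: odd sum, res = 18-4 = 14
p=3,i=5: even sum, res = 14+15 = 29
p=4,i=1: odd sum, res = 29-1 = 28
p=4,i=2: even sum, res = 28+8 = 36
p=4,i=3: odd sum, res = 36-3 = 33
p=4,i=4: even sum, res = 33+16 = 49
p=4,i=5: odd sum, res = 49-5 = 44
p=4,i=6: even sum, res = 44+24 = 68
p=5,i=1: even sum, res = 68+5 = 73
p=5,i=2: odd sum, res = 73-2 = 71
p=5,i=3: even sum, res = 71+15 = 86
p=5,i=4: odd sum, res = 86-4 = 82
p=5,i=5: even sum, res = 82+25 = 107
p=5,i=6: odd sum, res = 107-6 = 101
p=5,i=7: even sum, res = 101+35 = 136
p=6,i=1: odd sum, res = 136-1 = 135
p=6,i=2: even sum, res = 135+12 = 147
p=6,i=3: odd sum, res = 147-3 = 144
p=6,i=4: even sum, res = 144+24 = 168
p=6,i=5: odd sum, res = 168-5 = 163
p=6,i=6: even sum, res = 163+36 = 199
p=6,i=7: odd sum, res = 199-7 = 192
p=6,i=8: even sum, res = 192+48 = 240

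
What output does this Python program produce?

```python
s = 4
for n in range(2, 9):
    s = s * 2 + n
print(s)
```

886

n=2: s = 4*2+2 = 10
n=3: s = 10*2+3 = 23
n=4: s = 23*2+4 = 50
n=5: s = 50*2+5 = 105
n=6: s = 105*2+6 = 216
n=7: s = 216*2+7 = 439
n=8: s = 439*2+8 = 886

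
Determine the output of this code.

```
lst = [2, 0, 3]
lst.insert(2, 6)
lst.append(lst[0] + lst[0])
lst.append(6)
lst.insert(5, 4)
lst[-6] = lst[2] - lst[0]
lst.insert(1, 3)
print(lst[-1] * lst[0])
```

12

insert 6 at 2 → [2, 0, 6, 3]
append lst[0]+lst[0] = 2+2 = 4 → [2, 0, 6, 3, 4]
append 6 → [2, 0, 6, 3, 4, 6]
insert 4 at 5 → [2, 0, 6, 3, 4, 4, 6]
lst[-6] = lst[2]-lst[0] = 6-2 = 4 → [2, 4, 6, 3, 4, 4, 6]
insert 3 at 1 → [2, 3, 4, 6, 3, 4, 4, 6]
lst[-1]*lst[0] = 6*2 = 12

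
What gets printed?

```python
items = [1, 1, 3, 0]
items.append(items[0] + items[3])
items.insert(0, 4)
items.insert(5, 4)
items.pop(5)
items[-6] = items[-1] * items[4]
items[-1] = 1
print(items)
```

append items[0]+items[3] = 1+0 = 1 → [1, 1, 3, 0, 1]
insert 4 at 0 → [4, 1, 1, 3, 0, 1]
insert 4 at 5 → [4, 1, 1, 3, 0, 4, 1]
pop(5) removes 4 → [4, 1, 1, 3, 0, 1]
items[-6] = items[-1]*items[4] = 1*0 = 0 → [0, 1, 1, 3, 0, 1]
items[-1] = 1 → [0, 1, 1, 3, 0, 1]

[0, 1, 1, 3, 0, 1]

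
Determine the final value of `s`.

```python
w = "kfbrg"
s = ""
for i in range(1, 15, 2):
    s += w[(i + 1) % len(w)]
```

i=1: add w[2]='b' → 'b'
i=3: add w[4]='g' → 'bg'
i=5: add w[1]='f' → 'bgf'
i=7: add w[3]='r' → 'bgfr'
i=9: add w[0]='k' → 'bgfrk'
i=11: add w[2]='b' → 'bgfrkb'
i=13: add w[4]='g' → 'bgfrkbg'

'bgfrkbg'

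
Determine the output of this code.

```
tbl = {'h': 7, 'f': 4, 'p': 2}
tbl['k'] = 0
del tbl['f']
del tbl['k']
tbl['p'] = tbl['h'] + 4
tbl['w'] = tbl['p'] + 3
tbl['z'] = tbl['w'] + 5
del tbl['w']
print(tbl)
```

tbl['k'] = 0 → {'h': 7, 'f': 4, 'p': 2, 'k': 0}
del 'f' → {'h': 7, 'p': 2, 'k': 0}
del 'k' → {'h': 7, 'p': 2}
tbl['p'] = tbl['h']+4 = 11 → {'h': 7, 'p': 11}
tbl['w'] = tbl['p']+3 = 14 → {'h': 7, 'p': 11, 'w': 14}
tbl['z'] = tbl['w']+5 = 19 → {'h': 7, 'p': 11, 'w': 14, 'z': 19}
del 'w' → {'h': 7, 'p': 11, 'z': 19}

{'h': 7, 'p': 11, 'z': 19}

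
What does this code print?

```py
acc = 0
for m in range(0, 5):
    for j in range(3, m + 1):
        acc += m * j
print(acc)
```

37

m=3,j=3: acc = 0+9 = 9
m=4,j=3: acc = 9+12 = 21
m=4,j=4: acc = 21+16 = 37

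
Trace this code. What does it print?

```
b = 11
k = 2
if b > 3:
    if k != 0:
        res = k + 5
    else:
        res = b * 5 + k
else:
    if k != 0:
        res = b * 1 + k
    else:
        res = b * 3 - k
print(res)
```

7

b=11, k=2
b > 3 is True; k != 0 is True
→ res = k + 5 = 7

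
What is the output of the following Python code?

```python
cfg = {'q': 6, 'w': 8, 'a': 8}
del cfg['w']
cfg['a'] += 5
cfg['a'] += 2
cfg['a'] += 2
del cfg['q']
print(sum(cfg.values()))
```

del 'w' → {'q': 6, 'a': 8}
cfg['a'] = 8+5 = 13 → {'q': 6, 'a': 13}
cfg['a'] = 13+2 = 15 → {'q': 6, 'a': 15}
cfg['a'] = 15+2 = 17 → {'q': 6, 'a': 17}
del 'q' → {'a': 17}
sum of values = 17

17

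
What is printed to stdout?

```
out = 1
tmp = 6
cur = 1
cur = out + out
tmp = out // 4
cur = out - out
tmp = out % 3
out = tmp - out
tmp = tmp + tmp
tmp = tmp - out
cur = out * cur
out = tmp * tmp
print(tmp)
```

cur = 1+1 = 2
tmp = 1//4 = 0
cur = 1-1 = 0
tmp = 1%3 = 1
out = 1-1 = 0
tmp = 1+1 = 2
tmp = 2-0 = 2
cur = 0*0 = 0
out = 2*2 = 4

2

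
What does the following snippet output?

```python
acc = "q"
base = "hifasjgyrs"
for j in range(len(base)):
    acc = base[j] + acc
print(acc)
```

j=0: prepend 'h' → 'hq'
j=1: prepend 'i' → 'ihq'
j=2: prepend 'f' → 'fihq'
j=3: prepend 'a' → 'afihq'
j=4: prepend 's' → 'safihq'
j=5: prepend 'j' → 'jsafihq'
j=6: prepend 'g' → 'gjsafihq'
j=7: prepend 'y' → 'ygjsafihq'
j=8: prepend 'r' → 'rygjsafihq'
j=9: prepend 's' → 'srygjsafihq'

srygjsafihq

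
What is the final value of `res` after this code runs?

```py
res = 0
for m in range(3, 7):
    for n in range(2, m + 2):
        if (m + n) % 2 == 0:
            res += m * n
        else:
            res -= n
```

104

m=3,n=2: odd sum, res = 0-2 = -2
m=3,n=3: even sum, res = (-2)+9 = 7
m=3,n=4: odd sum, res = 7-4 = 3
m=4,n=2: even sum, res = 3+8 = 11
m=4,n=3: odd sum, res = 11-3 = 8
m=4,n=4: even sum, res = 8+16 = 24
m=4,n=5: odd sum, res = 24-5 = 19
m=5,n=2: odd sum, res = 19-2 = 17
m=5,n=3: even sum, res = 17+15 = 32
m=5,n=4: odd sum, res = 32-4 = 28
m=5,n=5: even sum, res = 28+25 = 53
m=5,n=6: odd sum, res = 53-6 = 47
m=6,n=2: even sum, res = 47+12 = 59
m=6,n=3: odd sum, res = 59-3 = 56
m=6,n=4: even sum, res = 56+24 = 80
m=6,n=5: odd sum, res = 80-5 = 75
m=6,n=6: even sum, res = 75+36 = 111
m=6,n=7: odd sum, res = 111-7 = 104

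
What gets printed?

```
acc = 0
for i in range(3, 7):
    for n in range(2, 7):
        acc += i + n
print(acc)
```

170

i=3,n=2: acc = 0+5 = 5
i=3,n=3: acc = 5+6 = 11
i=3,n=4: acc = 11+7 = 18
i=3,n=5: acc = 18+8 = 26
i=3,n=6: acc = 26+9 = 35
i=4,n=2: acc = 35+6 = 41
i=4,n=3: acc = 41+7 = 48
i=4,n=4: acc = 48+8 = 56
i=4,n=5: acc = 56+9 = 65
i=4,n=6: acc = 65+10 = 75
i=5,n=2: acc = 75+7 = 82
i=5,n=3: acc = 82+8 = 90
i=5,n=4: acc = 90+9 = 99
i=5,n=5: acc = 99+10 = 109
i=5,n=6: acc = 109+11 = 120
i=6,n=2: acc = 120+8 = 128
i=6,n=3: acc = 128+9 = 137
i=6,n=4: acc = 137+10 = 147
i=6,n=5: acc = 147+11 = 158
i=6,n=6: acc = 158+12 = 170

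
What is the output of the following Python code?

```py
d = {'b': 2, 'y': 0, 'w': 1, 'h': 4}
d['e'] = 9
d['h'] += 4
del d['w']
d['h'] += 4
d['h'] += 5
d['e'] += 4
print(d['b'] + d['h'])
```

d['e'] = 9 → {'b': 2, 'y': 0, 'w': 1, 'h': 4, 'e': 9}
d['h'] = 4+4 = 8 → {'b': 2, 'y': 0, 'w': 1, 'h': 8, 'e': 9}
del 'w' → {'b': 2, 'y': 0, 'h': 8, 'e': 9}
d['h'] = 8+4 = 12 → {'b': 2, 'y': 0, 'h': 12, 'e': 9}
d['h'] = 12+5 = 17 → {'b': 2, 'y': 0, 'h': 17, 'e': 9}
d['e'] = 9+4 = 13 → {'b': 2, 'y': 0, 'h': 17, 'e': 13}
d['b']+d['h'] = 2+17 = 19

19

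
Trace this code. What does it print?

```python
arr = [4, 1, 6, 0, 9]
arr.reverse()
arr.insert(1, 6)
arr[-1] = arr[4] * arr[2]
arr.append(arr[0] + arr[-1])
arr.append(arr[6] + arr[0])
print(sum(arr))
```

49

reverse → [9, 0, 6, 1, 4]
insert 6 at 1 → [9, 6, 0, 6, 1, 4]
arr[-1] = arr[4]*arr[2] = 1*0 = 0 → [9, 6, 0, 6, 1, 0]
append arr[0]+arr[-1] = 9+0 = 9 → [9, 6, 0, 6, 1, 0, 9]
append arr[6]+arr[0] = 9+9 = 18 → [9, 6, 0, 6, 1, 0, 9, 18]
sum = 49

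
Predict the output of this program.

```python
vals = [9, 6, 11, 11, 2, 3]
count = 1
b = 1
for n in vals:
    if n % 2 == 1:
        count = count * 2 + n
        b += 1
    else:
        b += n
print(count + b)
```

170

n=9: odd, count = 1*2+9 = 11; b=2
n=6: not odd; b=8
n=11: odd, count = 11*2+11 = 33; b=9
n=11: odd, count = 33*2+11 = 77; b=10
n=2: not odd; b=12
n=3: odd, count = 77*2+3 = 157; b=13
count+b = 157+13 = 170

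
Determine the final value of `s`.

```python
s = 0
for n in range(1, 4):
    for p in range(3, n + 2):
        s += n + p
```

18

n=2,p=3: s = 0+5 = 5
n=3,p=3: s = 5+6 = 11
n=3,p=4: s = 11+7 = 18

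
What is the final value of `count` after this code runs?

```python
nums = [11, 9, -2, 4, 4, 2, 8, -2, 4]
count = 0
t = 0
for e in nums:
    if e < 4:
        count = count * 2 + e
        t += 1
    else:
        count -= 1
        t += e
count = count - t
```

e=11: not <4, count = 0-1 = -1; t=11
e=9: not <4, count = (-1)-1 = -2; t=20
e=-2: <4, count = (-2)*2+(-2) = -6; t=21
e=4: not <4, count = (-6)-1 = -7; t=25
e=4: not <4, count = (-7)-1 = -8; t=29
e=2: <4, count = (-8)*2+2 = -14; t=30
e=8: not <4, count = (-14)-1 = -15; t=38
e=-2: <4, count = (-15)*2+(-2) = -32; t=39
e=4: not <4, count = (-32)-1 = -33; t=43
count-t = (-33)-43 = -76

-76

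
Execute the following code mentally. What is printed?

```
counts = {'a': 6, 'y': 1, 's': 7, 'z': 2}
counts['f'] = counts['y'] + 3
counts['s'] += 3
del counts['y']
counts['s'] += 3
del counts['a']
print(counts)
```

counts['f'] = counts['y']+3 = 4 → {'a': 6, 'y': 1, 's': 7, 'z': 2, 'f': 4}
counts['s'] = 7+3 = 10 → {'a': 6, 'y': 1, 's': 10, 'z': 2, 'f': 4}
del 'y' → {'a': 6, 's': 10, 'z': 2, 'f': 4}
counts['s'] = 10+3 = 13 → {'a': 6, 's': 13, 'z': 2, 'f': 4}
del 'a' → {'s': 13, 'z': 2, 'f': 4}

{'s': 13, 'z': 2, 'f': 4}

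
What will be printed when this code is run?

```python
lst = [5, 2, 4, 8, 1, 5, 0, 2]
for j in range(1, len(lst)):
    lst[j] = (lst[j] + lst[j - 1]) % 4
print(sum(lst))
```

19

j=1: lst[1] = (2+5)%4 = 3 → [5, 3, 4, 8, 1, 5, 0, 2]
j=2: lst[2] = (4+3)%4 = 3 → [5, 3, 3, 8, 1, 5, 0, 2]
j=3: lst[3] = (8+3)%4 = 3 → [5, 3, 3, 3, 1, 5, 0, 2]
j=4: lst[4] = (1+3)%4 = 0 → [5, 3, 3, 3, 0, 5, 0, 2]
j=5: lst[5] = (5+0)%4 = 1 → [5, 3, 3, 3, 0, 1, 0, 2]
j=6: lst[6] = (0+1)%4 = 1 → [5, 3, 3, 3, 0, 1, 1, 2]
j=7: lst[7] = (2+1)%4 = 3 → [5, 3, 3, 3, 0, 1, 1, 3]
sum = 19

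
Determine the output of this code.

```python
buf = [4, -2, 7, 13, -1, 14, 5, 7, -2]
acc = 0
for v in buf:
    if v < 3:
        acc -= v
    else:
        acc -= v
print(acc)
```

v=4: not <3, acc = 0-4 = -4
v=-2: <3, acc = (-4)-(-2) = -2
v=7: not <3, acc = (-2)-7 = -9
v=13: not <3, acc = (-9)-13 = -22
v=-1: <3, acc = (-22)-(-1) = -21
v=14: not <3, acc = (-21)-14 = -35
v=5: not <3, acc = (-35)-5 = -40
v=7: not <3, acc = (-40)-7 = -47
v=-2: <3, acc = (-47)-(-2) = -45

-45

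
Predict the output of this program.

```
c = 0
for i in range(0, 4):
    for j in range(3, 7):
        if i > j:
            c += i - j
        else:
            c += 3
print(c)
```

48

i=0,j=3: not 0>3, c = 0+3 = 3
i=0,j=4: not 0>4, c = 3+3 = 6
i=0,j=5: not 0>5, c = 6+3 = 9
i=0,j=6: not 0>6, c = 9+3 = 12
i=1,j=3: not 1>3, c = 12+3 = 15
i=1,j=4: not 1>4, c = 15+3 = 18
i=1,j=5: not 1>5, c = 18+3 = 21
i=1,j=6: not 1>6, c = 21+3 = 24
i=2,j=3: not 2>3, c = 24+3 = 27
i=2,j=4: not 2>4, c = 27+3 = 30
i=2,j=5: not 2>5, c = 30+3 = 33
i=2,j=6: not 2>6, c = 33+3 = 36
i=3,j=3: not 3>3, c = 36+3 = 39
i=3,j=4: not 3>4, c = 39+3 = 42
i=3,j=5: not 3>5, c = 42+3 = 45
i=3,j=6: not 3>6, c = 45+3 = 48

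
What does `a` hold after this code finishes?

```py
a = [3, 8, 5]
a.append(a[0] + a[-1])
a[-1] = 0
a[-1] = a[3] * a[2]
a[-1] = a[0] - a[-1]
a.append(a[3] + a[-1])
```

[3, 8, 5, 3, 6]

append a[0]+a[-1] = 3+5 = 8 → [3, 8, 5, 8]
a[-1] = 0 → [3, 8, 5, 0]
a[-1] = a[3]*a[2] = 0*5 = 0 → [3, 8, 5, 0]
a[-1] = a[0]-a[-1] = 3-0 = 3 → [3, 8, 5, 3]
append a[3]+a[-1] = 3+3 = 6 → [3, 8, 5, 3, 6]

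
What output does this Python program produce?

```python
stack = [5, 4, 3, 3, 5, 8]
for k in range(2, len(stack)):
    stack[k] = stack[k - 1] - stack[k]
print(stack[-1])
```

-15

k=2: stack[2] = 4-3 = 1 → [5, 4, 1, 3, 5, 8]
k=3: stack[3] = 1-3 = -2 → [5, 4, 1, -2, 5, 8]
k=4: stack[4] = (-2)-5 = -7 → [5, 4, 1, -2, -7, 8]
k=5: stack[5] = (-7)-8 = -15 → [5, 4, 1, -2, -7, -15]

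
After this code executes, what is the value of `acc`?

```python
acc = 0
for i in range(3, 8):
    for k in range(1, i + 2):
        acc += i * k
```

615

i=3,k=1: acc = 0+3 = 3
i=3,k=2: acc = 3+6 = 9
i=3,k=3: acc = 9+9 = 18
i=3,k=4: acc = 18+12 = 30
i=4,k=1: acc = 30+4 = 34
i=4,k=2: acc = 34+8 = 42
i=4,k=3: acc = 42+12 = 54
i=4,k=4: acc = 54+16 = 70
i=4,k=5: acc = 70+20 = 90
i=5,k=1: acc = 90+5 = 95
i=5,k=2: acc = 95+10 = 105
i=5,k=3: acc = 105+15 = 120
i=5,k=4: acc = 120+20 = 140
i=5,k=5: acc = 140+25 = 165
i=5,k=6: acc = 165+30 = 195
i=6,k=1: acc = 195+6 = 201
i=6,k=2: acc = 201+12 = 213
i=6,k=3: acc = 213+18 = 231
i=6,k=4: acc = 231+24 = 255
i=6,k=5: acc = 255+30 = 285
i=6,k=6: acc = 285+36 = 321
i=6,k=7: acc = 321+42 = 363
i=7,k=1: acc = 363+7 = 370
i=7,k=2: acc = 370+14 = 384
i=7,k=3: acc = 384+21 = 405
i=7,k=4: acc = 405+28 = 433
i=7,k=5: acc = 433+35 = 468
i=7,k=6: acc = 468+42 = 510
i=7,k=7: acc = 510+49 = 559
i=7,k=8: acc = 559+56 = 615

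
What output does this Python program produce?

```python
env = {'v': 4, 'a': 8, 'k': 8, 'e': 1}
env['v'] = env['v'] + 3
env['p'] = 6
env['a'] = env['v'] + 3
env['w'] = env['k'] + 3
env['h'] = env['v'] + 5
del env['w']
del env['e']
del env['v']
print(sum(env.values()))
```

env['v'] = env['v']+3 = 7 → {'v': 7, 'a': 8, 'k': 8, 'e': 1}
env['p'] = 6 → {'v': 7, 'a': 8, 'k': 8, 'e': 1, 'p': 6}
env['a'] = env['v']+3 = 10 → {'v': 7, 'a': 10, 'k': 8, 'e': 1, 'p': 6}
env['w'] = env['k']+3 = 11 → {'v': 7, 'a': 10, 'k': 8, 'e': 1, 'p': 6, 'w': 11}
env['h'] = env['v']+5 = 12 → {'v': 7, 'a': 10, 'k': 8, 'e': 1, 'p': 6, 'w': 11, 'h': 12}
del 'w' → {'v': 7, 'a': 10, 'k': 8, 'e': 1, 'p': 6, 'h': 12}
del 'e' → {'v': 7, 'a': 10, 'k': 8, 'p': 6, 'h': 12}
del 'v' → {'a': 10, 'k': 8, 'p': 6, 'h': 12}
sum of values = 36

36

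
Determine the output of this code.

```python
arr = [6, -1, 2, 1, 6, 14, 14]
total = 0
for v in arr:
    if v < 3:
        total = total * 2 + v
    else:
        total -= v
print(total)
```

v=6: not <3, total = 0-6 = -6
v=-1: <3, total = (-6)*2+(-1) = -13
v=2: <3, total = (-13)*2+2 = -24
v=1: <3, total = (-24)*2+1 = -47
v=6: not <3, total = (-47)-6 = -53
v=14: not <3, total = (-53)-14 = -67
v=14: not <3, total = (-67)-14 = -81

-81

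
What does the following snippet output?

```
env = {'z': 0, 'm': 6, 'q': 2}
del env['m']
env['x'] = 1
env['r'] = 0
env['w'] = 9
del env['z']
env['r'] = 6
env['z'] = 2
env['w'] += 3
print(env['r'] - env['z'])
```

del 'm' → {'z': 0, 'q': 2}
env['x'] = 1 → {'z': 0, 'q': 2, 'x': 1}
env['r'] = 0 → {'z': 0, 'q': 2, 'x': 1, 'r': 0}
env['w'] = 9 → {'z': 0, 'q': 2, 'x': 1, 'r': 0, 'w': 9}
del 'z' → {'q': 2, 'x': 1, 'r': 0, 'w': 9}
env['r'] = 6 → {'q': 2, 'x': 1, 'r': 6, 'w': 9}
env['z'] = 2 → {'q': 2, 'x': 1, 'r': 6, 'w': 9, 'z': 2}
env['w'] = 9+3 = 12 → {'q': 2, 'x': 1, 'r': 6, 'w': 12, 'z': 2}
env['r']-env['z'] = 6-2 = 4

4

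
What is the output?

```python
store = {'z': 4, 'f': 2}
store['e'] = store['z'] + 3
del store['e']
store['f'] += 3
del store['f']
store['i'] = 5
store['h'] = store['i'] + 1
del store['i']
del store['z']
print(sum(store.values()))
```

store['e'] = store['z']+3 = 7 → {'z': 4, 'f': 2, 'e': 7}
del 'e' → {'z': 4, 'f': 2}
store['f'] = 2+3 = 5 → {'z': 4, 'f': 5}
del 'f' → {'z': 4}
store['i'] = 5 → {'z': 4, 'i': 5}
store['h'] = store['i']+1 = 6 → {'z': 4, 'i': 5, 'h': 6}
del 'i' → {'z': 4, 'h': 6}
del 'z' → {'h': 6}
sum of values = 6

6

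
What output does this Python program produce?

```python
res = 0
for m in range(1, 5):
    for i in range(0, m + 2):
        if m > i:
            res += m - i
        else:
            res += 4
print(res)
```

52

m=1,i=0: 1>0, res = 0+1 = 1
m=1,i=1: not 1>1, res = 1+4 = 5
m=1,i=2: not 1>2, res = 5+4 = 9
m=2,i=0: 2>0, res = 9+2 = 11
m=2,i=1: 2>1, res = 11+1 = 12
m=2,i=2: not 2>2, res = 12+4 = 16
m=2,i=3: not 2>3, res = 16+4 = 20
m=3,i=0: 3>0, res = 20+3 = 23
m=3,i=1: 3>1, res = 23+2 = 25
m=3,i=2: 3>2, res = 25+1 = 26
m=3,i=3: not 3>3, res = 26+4 = 30
m=3,i=4: not 3>4, res = 30+4 = 34
m=4,i=0: 4>0, res = 34+4 = 38
m=4,i=1: 4>1, res = 38+3 = 41
m=4,i=2: 4>2, res = 41+2 = 43
m=4,i=3: 4>3, res = 43+1 = 44
m=4,i=4: not 4>4, res = 44+4 = 48
m=4,i=5: not 4>5, res = 48+4 = 52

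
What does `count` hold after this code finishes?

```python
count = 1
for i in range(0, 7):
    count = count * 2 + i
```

248

i=0: count = 1*2+0 = 2
i=1: count = 2*2+1 = 5
i=2: count = 5*2+2 = 12
i=3: count = 12*2+3 = 27
i=4: count = 27*2+4 = 58
i=5: count = 58*2+5 = 121
i=6: count = 121*2+6 = 248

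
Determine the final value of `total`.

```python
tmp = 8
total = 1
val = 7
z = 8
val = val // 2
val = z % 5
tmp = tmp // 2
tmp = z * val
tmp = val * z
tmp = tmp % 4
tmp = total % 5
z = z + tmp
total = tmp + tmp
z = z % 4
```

val = 7//2 = 3
val = 8%5 = 3
tmp = 8//2 = 4
tmp = 8*3 = 24
tmp = 3*8 = 24
tmp = 24%4 = 0
tmp = 1%5 = 1
z = 8+1 = 9
total = 1+1 = 2
z = 9%4 = 1

2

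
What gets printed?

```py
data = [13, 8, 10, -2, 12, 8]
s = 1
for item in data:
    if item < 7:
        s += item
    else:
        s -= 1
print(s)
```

-6

item=13: not <7, s = 1-1 = 0
item=8: not <7, s = 0-1 = -1
item=10: not <7, s = (-1)-1 = -2
item=-2: <7, s = (-2)+(-2) = -4
item=12: not <7, s = (-4)-1 = -5
item=8: not <7, s = (-5)-1 = -6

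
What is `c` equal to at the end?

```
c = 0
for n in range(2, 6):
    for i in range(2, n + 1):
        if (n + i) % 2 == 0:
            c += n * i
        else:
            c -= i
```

n=2,i=2: even sum, c = 0+4 = 4
n=3,i=2: odd sum, c = 4-2 = 2
n=3,i=3: even sum, c = 2+9 = 11
n=4,i=2: even sum, c = 11+8 = 19
n=4,i=3: odd sum, c = 19-3 = 16
n=4,i=4: even sum, c = 16+16 = 32
n=5,i=2: odd sum, c = 32-2 = 30
n=5,i=3: even sum, c = 30+15 = 45
n=5,i=4: odd sum, c = 45-4 = 41
n=5,i=5: even sum, c = 41+25 = 66

66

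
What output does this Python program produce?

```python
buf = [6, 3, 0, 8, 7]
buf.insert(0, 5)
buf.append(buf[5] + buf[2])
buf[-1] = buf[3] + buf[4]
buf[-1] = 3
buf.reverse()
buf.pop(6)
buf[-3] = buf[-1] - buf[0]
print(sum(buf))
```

insert 5 at 0 → [5, 6, 3, 0, 8, 7]
append buf[5]+buf[2] = 7+3 = 10 → [5, 6, 3, 0, 8, 7, 10]
buf[-1] = buf[3]+buf[4] = 0+8 = 8 → [5, 6, 3, 0, 8, 7, 8]
buf[-1] = 3 → [5, 6, 3, 0, 8, 7, 3]
reverse → [3, 7, 8, 0, 3, 6, 5]
pop(6) removes 5 → [3, 7, 8, 0, 3, 6]
buf[-3] = buf[-1]-buf[0] = 6-3 = 3 → [3, 7, 8, 3, 3, 6]
sum = 30

30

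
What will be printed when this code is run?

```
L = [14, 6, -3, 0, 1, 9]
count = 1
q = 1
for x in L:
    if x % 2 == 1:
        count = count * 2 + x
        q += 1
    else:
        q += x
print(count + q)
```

x=14: not odd; q=15
x=6: not odd; q=21
x=-3: odd, count = 1*2+(-3) = -1; q=22
x=0: not odd; q=22
x=1: odd, count = (-1)*2+1 = -1; q=23
x=9: odd, count = (-1)*2+9 = 7; q=24
count+q = 7+24 = 31

31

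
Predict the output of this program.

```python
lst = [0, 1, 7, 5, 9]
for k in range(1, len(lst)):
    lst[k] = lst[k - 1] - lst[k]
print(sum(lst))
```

-44

k=1: lst[1] = 0-1 = -1 → [0, -1, 7, 5, 9]
k=2: lst[2] = (-1)-7 = -8 → [0, -1, -8, 5, 9]
k=3: lst[3] = (-8)-5 = -13 → [0, -1, -8, -13, 9]
k=4: lst[4] = (-13)-9 = -22 → [0, -1, -8, -13, -22]
sum = -44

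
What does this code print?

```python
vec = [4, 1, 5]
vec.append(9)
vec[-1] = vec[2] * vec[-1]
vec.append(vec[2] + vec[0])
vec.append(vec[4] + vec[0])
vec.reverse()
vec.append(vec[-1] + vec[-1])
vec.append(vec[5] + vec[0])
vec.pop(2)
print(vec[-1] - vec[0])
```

append 9 → [4, 1, 5, 9]
vec[-1] = vec[2]*vec[-1] = 5*9 = 45 → [4, 1, 5, 45]
append vec[2]+vec[0] = 5+4 = 9 → [4, 1, 5, 45, 9]
append vec[4]+vec[0] = 9+4 = 13 → [4, 1, 5, 45, 9, 13]
reverse → [13, 9, 45, 5, 1, 4]
append vec[-1]+vec[-1] = 4+4 = 8 → [13, 9, 45, 5, 1, 4, 8]
append vec[5]+vec[0] = 4+13 = 17 → [13, 9, 45, 5, 1, 4, 8, 17]
pop(2) removes 45 → [13, 9, 5, 1, 4, 8, 17]
vec[-1]-vec[0] = 17-13 = 4

4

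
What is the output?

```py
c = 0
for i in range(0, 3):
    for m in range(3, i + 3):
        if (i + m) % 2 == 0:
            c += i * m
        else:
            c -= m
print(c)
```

i=1,m=3: even sum, c = 0+3 = 3
i=2,m=3: odd sum, c = 3-3 = 0
i=2,m=4: even sum, c = 0+8 = 8

8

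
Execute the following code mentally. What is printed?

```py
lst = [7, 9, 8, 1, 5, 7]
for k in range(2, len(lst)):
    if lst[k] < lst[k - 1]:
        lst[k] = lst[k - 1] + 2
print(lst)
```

k=2: 8<9, lst[2] = 9+2 = 11 → [7, 9, 11, 1, 5, 7]
k=3: 1<11, lst[3] = 11+2 = 13 → [7, 9, 11, 13, 5, 7]
k=4: 5<13, lst[4] = 13+2 = 15 → [7, 9, 11, 13, 15, 7]
k=5: 7<15, lst[5] = 15+2 = 17 → [7, 9, 11, 13, 15, 17]

[7, 9, 11, 13, 15, 17]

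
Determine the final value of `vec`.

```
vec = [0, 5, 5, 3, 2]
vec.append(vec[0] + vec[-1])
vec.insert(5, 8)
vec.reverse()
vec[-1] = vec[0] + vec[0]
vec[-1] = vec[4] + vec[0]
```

[2, 8, 2, 3, 5, 5, 7]

append vec[0]+vec[-1] = 0+2 = 2 → [0, 5, 5, 3, 2, 2]
insert 8 at 5 → [0, 5, 5, 3, 2, 8, 2]
reverse → [2, 8, 2, 3, 5, 5, 0]
vec[-1] = vec[0]+vec[0] = 2+2 = 4 → [2, 8, 2, 3, 5, 5, 4]
vec[-1] = vec[4]+vec[0] = 5+2 = 7 → [2, 8, 2, 3, 5, 5, 7]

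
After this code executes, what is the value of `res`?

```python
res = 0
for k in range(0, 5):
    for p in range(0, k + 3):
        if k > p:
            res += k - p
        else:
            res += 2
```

50

k=0,p=0: not 0>0, res = 0+2 = 2
k=0,p=1: not 0>1, res = 2+2 = 4
k=0,p=2: not 0>2, res = 4+2 = 6
k=1,p=0: 1>0, res = 6+1 = 7
k=1,p=1: not 1>1, res = 7+2 = 9
k=1,p=2: not 1>2, res = 9+2 = 11
k=1,p=3: not 1>3, res = 11+2 = 13
k=2,p=0: 2>0, res = 13+2 = 15
k=2,p=1: 2>1, res = 15+1 = 16
k=2,p=2: not 2>2, res = 16+2 = 18
k=2,p=3: not 2>3, res = 18+2 = 20
k=2,p=4: not 2>4, res = 20+2 = 22
k=3,p=0: 3>0, res = 22+3 = 25
k=3,p=1: 3>1, res = 25+2 = 27
k=3,p=2: 3>2, res = 27+1 = 28
k=3,p=3: not 3>3, res = 28+2 = 30
k=3,p=4: not 3>4, res = 30+2 = 32
k=3,p=5: not 3>5, res = 32+2 = 34
k=4,p=0: 4>0, res = 34+4 = 38
k=4,p=1: 4>1, res = 38+3 = 41
k=4,p=2: 4>2, res = 41+2 = 43
k=4,p=3: 4>3, res = 43+1 = 44
k=4,p=4: not 4>4, res = 44+2 = 46
k=4,p=5: not 4>5, res = 46+2 = 48
k=4,p=6: not 4>6, res = 48+2 = 50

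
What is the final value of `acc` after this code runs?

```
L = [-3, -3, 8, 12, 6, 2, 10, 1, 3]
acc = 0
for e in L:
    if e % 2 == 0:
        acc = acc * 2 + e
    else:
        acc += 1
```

328

e=-3: not even, acc = 0+1 = 1
e=-3: not even, acc = 1+1 = 2
e=8: even, acc = 2*2+8 = 12
e=12: even, acc = 12*2+12 = 36
e=6: even, acc = 36*2+6 = 78
e=2: even, acc = 78*2+2 = 158
e=10: even, acc = 158*2+10 = 326
e=1: not even, acc = 326+1 = 327
e=3: not even, acc = 327+1 = 328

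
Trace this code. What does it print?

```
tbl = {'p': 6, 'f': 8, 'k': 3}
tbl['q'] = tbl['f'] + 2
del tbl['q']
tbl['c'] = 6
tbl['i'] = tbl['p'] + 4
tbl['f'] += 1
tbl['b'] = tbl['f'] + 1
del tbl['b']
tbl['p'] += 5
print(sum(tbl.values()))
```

tbl['q'] = tbl['f']+2 = 10 → {'p': 6, 'f': 8, 'k': 3, 'q': 10}
del 'q' → {'p': 6, 'f': 8, 'k': 3}
tbl['c'] = 6 → {'p': 6, 'f': 8, 'k': 3, 'c': 6}
tbl['i'] = tbl['p']+4 = 10 → {'p': 6, 'f': 8, 'k': 3, 'c': 6, 'i': 10}
tbl['f'] = 8+1 = 9 → {'p': 6, 'f': 9, 'k': 3, 'c': 6, 'i': 10}
tbl['b'] = tbl['f']+1 = 10 → {'p': 6, 'f': 9, 'k': 3, 'c': 6, 'i': 10, 'b': 10}
del 'b' → {'p': 6, 'f': 9, 'k': 3, 'c': 6, 'i': 10}
tbl['p'] = 6+5 = 11 → {'p': 11, 'f': 9, 'k': 3, 'c': 6, 'i': 10}
sum of values = 39

39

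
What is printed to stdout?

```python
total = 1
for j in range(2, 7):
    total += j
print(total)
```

21

j=2: total = 1+2 = 3
j=3: total = 3+3 = 6
j=4: total = 6+4 = 10
j=5: total = 10+5 = 15
j=6: total = 15+6 = 21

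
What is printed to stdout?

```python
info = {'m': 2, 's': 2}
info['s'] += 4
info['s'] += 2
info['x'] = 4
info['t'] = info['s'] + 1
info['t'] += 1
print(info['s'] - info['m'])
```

info['s'] = 2+4 = 6 → {'m': 2, 's': 6}
info['s'] = 6+2 = 8 → {'m': 2, 's': 8}
info['x'] = 4 → {'m': 2, 's': 8, 'x': 4}
info['t'] = info['s']+1 = 9 → {'m': 2, 's': 8, 'x': 4, 't': 9}
info['t'] = 9+1 = 10 → {'m': 2, 's': 8, 'x': 4, 't': 10}
info['s']-info['m'] = 8-2 = 6

6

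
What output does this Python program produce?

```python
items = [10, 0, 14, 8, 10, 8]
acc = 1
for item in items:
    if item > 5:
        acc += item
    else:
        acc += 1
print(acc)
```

52

item=10: >5, acc = 1+10 = 11
item=0: not >5, acc = 11+1 = 12
item=14: >5, acc = 12+14 = 26
item=8: >5, acc = 26+8 = 34
item=10: >5, acc = 34+10 = 44
item=8: >5, acc = 44+8 = 52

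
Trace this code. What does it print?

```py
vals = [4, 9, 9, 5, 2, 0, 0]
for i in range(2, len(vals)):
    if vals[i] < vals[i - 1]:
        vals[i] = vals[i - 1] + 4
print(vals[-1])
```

25

i=2: 9>=9, unchanged → [4, 9, 9, 5, 2, 0, 0]
i=3: 5<9, vals[3] = 9+4 = 13 → [4, 9, 9, 13, 2, 0, 0]
i=4: 2<13, vals[4] = 13+4 = 17 → [4, 9, 9, 13, 17, 0, 0]
i=5: 0<17, vals[5] = 17+4 = 21 → [4, 9, 9, 13, 17, 21, 0]
i=6: 0<21, vals[6] = 21+4 = 25 → [4, 9, 9, 13, 17, 21, 25]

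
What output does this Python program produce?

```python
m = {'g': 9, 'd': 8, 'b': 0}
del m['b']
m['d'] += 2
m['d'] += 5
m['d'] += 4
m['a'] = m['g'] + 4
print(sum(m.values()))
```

del 'b' → {'g': 9, 'd': 8}
m['d'] = 8+2 = 10 → {'g': 9, 'd': 10}
m['d'] = 10+5 = 15 → {'g': 9, 'd': 15}
m['d'] = 15+4 = 19 → {'g': 9, 'd': 19}
m['a'] = m['g']+4 = 13 → {'g': 9, 'd': 19, 'a': 13}
sum of values = 41

41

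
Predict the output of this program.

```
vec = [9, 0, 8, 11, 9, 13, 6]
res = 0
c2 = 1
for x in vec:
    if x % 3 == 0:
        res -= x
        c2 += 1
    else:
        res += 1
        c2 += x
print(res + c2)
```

x=9: %3==0, res = 0-9 = -9; c2=2
x=0: %3==0, res = (-9)-0 = -9; c2=3
x=8: not %3==0, res = (-9)+1 = -8; c2=11
x=11: not %3==0, res = (-8)+1 = -7; c2=22
x=9: %3==0, res = (-7)-9 = -16; c2=23
x=13: not %3==0, res = (-16)+1 = -15; c2=36
x=6: %3==0, res = (-15)-6 = -21; c2=37
res+c2 = (-21)+37 = 16

16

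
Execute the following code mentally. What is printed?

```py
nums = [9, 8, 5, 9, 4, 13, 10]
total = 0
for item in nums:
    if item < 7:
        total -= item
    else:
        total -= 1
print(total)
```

item=9: not <7, total = 0-1 = -1
item=8: not <7, total = (-1)-1 = -2
item=5: <7, total = (-2)-5 = -7
item=9: not <7, total = (-7)-1 = -8
item=4: <7, total = (-8)-4 = -12
item=13: not <7, total = (-12)-1 = -13
item=10: not <7, total = (-13)-1 = -14

-14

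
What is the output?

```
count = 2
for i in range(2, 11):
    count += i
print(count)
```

56

i=2: count = 2+2 = 4
i=3: count = 4+3 = 7
i=4: count = 7+4 = 11
i=5: count = 11+5 = 16
i=6: count = 16+6 = 22
i=7: count = 22+7 = 29
i=8: count = 29+8 = 37
i=9: count = 37+9 = 46
i=10: count = 46+10 = 56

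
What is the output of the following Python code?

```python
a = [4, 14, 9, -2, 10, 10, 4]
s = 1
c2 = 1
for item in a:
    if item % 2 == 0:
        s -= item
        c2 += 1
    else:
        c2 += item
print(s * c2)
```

-624

item=4: even, s = 1-4 = -3; c2=2
item=14: even, s = (-3)-14 = -17; c2=3
item=9: not even; c2=12
item=-2: even, s = (-17)-(-2) = -15; c2=13
item=10: even, s = (-15)-10 = -25; c2=14
item=10: even, s = (-25)-10 = -35; c2=15
item=4: even, s = (-35)-4 = -39; c2=16
s*c2 = (-39)*16 = -624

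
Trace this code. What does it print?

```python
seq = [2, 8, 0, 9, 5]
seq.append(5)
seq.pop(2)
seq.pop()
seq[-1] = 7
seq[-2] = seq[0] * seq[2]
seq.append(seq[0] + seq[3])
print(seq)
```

append 5 → [2, 8, 0, 9, 5, 5]
pop(2) removes 0 → [2, 8, 9, 5, 5]
pop() removes 5 → [2, 8, 9, 5]
seq[-1] = 7 → [2, 8, 9, 7]
seq[-2] = seq[0]*seq[2] = 2*9 = 18 → [2, 8, 18, 7]
append seq[0]+seq[3] = 2+7 = 9 → [2, 8, 18, 7, 9]

[2, 8, 18, 7, 9]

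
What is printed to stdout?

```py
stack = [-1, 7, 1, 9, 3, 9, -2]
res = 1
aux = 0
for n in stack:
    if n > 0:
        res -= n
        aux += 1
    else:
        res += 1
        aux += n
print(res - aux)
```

n=-1: not >0, res = 1+1 = 2; aux=-1
n=7: >0, res = 2-7 = -5; aux=0
n=1: >0, res = (-5)-1 = -6; aux=1
n=9: >0, res = (-6)-9 = -15; aux=2
n=3: >0, res = (-15)-3 = -18; aux=3
n=9: >0, res = (-18)-9 = -27; aux=4
n=-2: not >0, res = (-27)+1 = -26; aux=2
res-aux = (-26)-2 = -28

-28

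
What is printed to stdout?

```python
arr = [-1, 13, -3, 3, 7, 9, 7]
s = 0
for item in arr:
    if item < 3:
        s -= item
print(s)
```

4

item=-1: <3, s = 0-(-1) = 1
item=13: not <3
item=-3: <3, s = 1-(-3) = 4
item=3: not <3
item=7: not <3
item=9: not <3
item=7: not <3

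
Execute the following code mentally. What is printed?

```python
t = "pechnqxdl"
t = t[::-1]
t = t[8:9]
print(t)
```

reverse → 'ldxqnhcep'
slice [8:9] → 'p'

p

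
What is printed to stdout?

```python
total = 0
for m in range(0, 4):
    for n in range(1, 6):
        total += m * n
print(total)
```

90

m=0,n=1: total = 0+0 = 0
m=0,n=2: total = 0+0 = 0
m=0,n=3: total = 0+0 = 0
m=0,n=4: total = 0+0 = 0
m=0,n=5: total = 0+0 = 0
m=1,n=1: total = 0+1 = 1
m=1,n=2: total = 1+2 = 3
m=1,n=3: total = 3+3 = 6
m=1,n=4: total = 6+4 = 10
m=1,n=5: total = 10+5 = 15
m=2,n=1: total = 15+2 = 17
m=2,n=2: total = 17+4 = 21
m=2,n=3: total = 21+6 = 27
m=2,n=4: total = 27+8 = 35
m=2,n=5: total = 35+10 = 45
m=3,n=1: total = 45+3 = 48
m=3,n=2: total = 48+6 = 54
m=3,n=3: total = 54+9 = 63
m=3,n=4: total = 63+12 = 75
m=3,n=5: total = 75+15 = 90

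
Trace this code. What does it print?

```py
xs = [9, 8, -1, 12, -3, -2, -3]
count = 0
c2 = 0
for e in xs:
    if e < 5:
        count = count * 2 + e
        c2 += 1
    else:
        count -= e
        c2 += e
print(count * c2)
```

e=9: not <5, count = 0-9 = -9; c2=9
e=8: not <5, count = (-9)-8 = -17; c2=17
e=-1: <5, count = (-17)*2+(-1) = -35; c2=18
e=12: not <5, count = (-35)-12 = -47; c2=30
e=-3: <5, count = (-47)*2+(-3) = -97; c2=31
e=-2: <5, count = (-97)*2+(-2) = -196; c2=32
e=-3: <5, count = (-196)*2+(-3) = -395; c2=33
count*c2 = (-395)*33 = -13035

-13035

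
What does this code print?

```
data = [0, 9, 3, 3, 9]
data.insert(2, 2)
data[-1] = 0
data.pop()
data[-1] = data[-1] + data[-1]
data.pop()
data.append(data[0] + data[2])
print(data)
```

insert 2 at 2 → [0, 9, 2, 3, 3, 9]
data[-1] = 0 → [0, 9, 2, 3, 3, 0]
pop() removes 0 → [0, 9, 2, 3, 3]
data[-1] = data[-1]+data[-1] = 3+3 = 6 → [0, 9, 2, 3, 6]
pop() removes 6 → [0, 9, 2, 3]
append data[0]+data[2] = 0+2 = 2 → [0, 9, 2, 3, 2]

[0, 9, 2, 3, 2]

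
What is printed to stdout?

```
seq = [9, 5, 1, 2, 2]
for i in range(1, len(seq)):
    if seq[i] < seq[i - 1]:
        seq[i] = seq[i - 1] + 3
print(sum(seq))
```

i=1: 5<9, seq[1] = 9+3 = 12 → [9, 12, 1, 2, 2]
i=2: 1<12, seq[2] = 12+3 = 15 → [9, 12, 15, 2, 2]
i=3: 2<15, seq[3] = 15+3 = 18 → [9, 12, 15, 18, 2]
i=4: 2<18, seq[4] = 18+3 = 21 → [9, 12, 15, 18, 21]
sum = 75

75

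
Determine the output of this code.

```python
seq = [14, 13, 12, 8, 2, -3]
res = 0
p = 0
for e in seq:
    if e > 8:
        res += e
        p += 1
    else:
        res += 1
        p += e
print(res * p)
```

420

e=14: >8, res = 0+14 = 14; p=1
e=13: >8, res = 14+13 = 27; p=2
e=12: >8, res = 27+12 = 39; p=3
e=8: not >8, res = 39+1 = 40; p=11
e=2: not >8, res = 40+1 = 41; p=13
e=-3: not >8, res = 41+1 = 42; p=10
res*p = 42*10 = 420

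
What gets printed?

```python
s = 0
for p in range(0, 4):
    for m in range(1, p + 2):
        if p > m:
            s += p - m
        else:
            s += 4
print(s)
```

p=0,m=1: not 0>1, s = 0+4 = 4
p=1,m=1: not 1>1, s = 4+4 = 8
p=1,m=2: not 1>2, s = 8+4 = 12
p=2,m=1: 2>1, s = 12+1 = 13
p=2,m=2: not 2>2, s = 13+4 = 17
p=2,m=3: not 2>3, s = 17+4 = 21
p=3,m=1: 3>1, s = 21+2 = 23
p=3,m=2: 3>2, s = 23+1 = 24
p=3,m=3: not 3>3, s = 24+4 = 28
p=3,m=4: not 3>4, s = 28+4 = 32

32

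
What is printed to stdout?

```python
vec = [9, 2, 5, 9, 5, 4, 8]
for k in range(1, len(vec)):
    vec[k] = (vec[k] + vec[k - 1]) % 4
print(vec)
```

k=1: vec[1] = (2+9)%4 = 3 → [9, 3, 5, 9, 5, 4, 8]
k=2: vec[2] = (5+3)%4 = 0 → [9, 3, 0, 9, 5, 4, 8]
k=3: vec[3] = (9+0)%4 = 1 → [9, 3, 0, 1, 5, 4, 8]
k=4: vec[4] = (5+1)%4 = 2 → [9, 3, 0, 1, 2, 4, 8]
k=5: vec[5] = (4+2)%4 = 2 → [9, 3, 0, 1, 2, 2, 8]
k=6: vec[6] = (8+2)%4 = 2 → [9, 3, 0, 1, 2, 2, 2]

[9, 3, 0, 1, 2, 2, 2]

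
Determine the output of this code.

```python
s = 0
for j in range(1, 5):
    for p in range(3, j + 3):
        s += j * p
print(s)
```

125

j=1,p=3: s = 0+3 = 3
j=2,p=3: s = 3+6 = 9
j=2,p=4: s = 9+8 = 17
j=3,p=3: s = 17+9 = 26
j=3,p=4: s = 26+12 = 38
j=3,p=5: s = 38+15 = 53
j=4,p=3: s = 53+12 = 65
j=4,p=4: s = 65+16 = 81
j=4,p=5: s = 81+20 = 101
j=4,p=6: s = 101+24 = 125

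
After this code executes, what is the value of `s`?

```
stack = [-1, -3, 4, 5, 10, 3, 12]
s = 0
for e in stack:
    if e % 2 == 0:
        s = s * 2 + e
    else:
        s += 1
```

e=-1: not even, s = 0+1 = 1
e=-3: not even, s = 1+1 = 2
e=4: even, s = 2*2+4 = 8
e=5: not even, s = 8+1 = 9
e=10: even, s = 9*2+10 = 28
e=3: not even, s = 28+1 = 29
e=12: even, s = 29*2+12 = 70

70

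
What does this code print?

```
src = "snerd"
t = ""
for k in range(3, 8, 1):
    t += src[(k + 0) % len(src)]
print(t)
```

rdsne

k=3: add src[3]='r' → 'r'
k=4: add src[4]='d' → 'rd'
k=5: add src[0]='s' → 'rds'
k=6: add src[1]='n' → 'rdsn'
k=7: add src[2]='e' → 'rdsne'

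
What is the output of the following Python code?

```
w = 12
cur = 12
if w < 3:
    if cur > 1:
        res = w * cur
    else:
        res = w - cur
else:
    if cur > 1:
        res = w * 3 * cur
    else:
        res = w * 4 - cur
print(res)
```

432

w=12, cur=12
w < 3 is False; cur > 1 is True
→ res = w * 3 * cur = 432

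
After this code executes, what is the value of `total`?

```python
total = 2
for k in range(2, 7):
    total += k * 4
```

k=2: total = 2+2*4 = 10
k=3: total = 10+3*4 = 22
k=4: total = 22+4*4 = 38
k=5: total = 38+5*4 = 58
k=6: total = 58+6*4 = 82

82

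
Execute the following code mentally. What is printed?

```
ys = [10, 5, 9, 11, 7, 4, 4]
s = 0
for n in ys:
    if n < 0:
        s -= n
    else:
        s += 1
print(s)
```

7

n=10: not <0, s = 0+1 = 1
n=5: not <0, s = 1+1 = 2
n=9: not <0, s = 2+1 = 3
n=11: not <0, s = 3+1 = 4
n=7: not <0, s = 4+1 = 5
n=4: not <0, s = 5+1 = 6
n=4: not <0, s = 6+1 = 7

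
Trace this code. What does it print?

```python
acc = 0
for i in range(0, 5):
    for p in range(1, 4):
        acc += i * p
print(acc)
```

i=0,p=1: acc = 0+0 = 0
i=0,p=2: acc = 0+0 = 0
i=0,p=3: acc = 0+0 = 0
i=1,p=1: acc = 0+1 = 1
i=1,p=2: acc = 1+2 = 3
i=1,p=3: acc = 3+3 = 6
i=2,p=1: acc = 6+2 = 8
i=2,p=2: acc = 8+4 = 12
i=2,p=3: acc = 12+6 = 18
i=3,p=1: acc = 18+3 = 21
i=3,p=2: acc = 21+6 = 27
i=3,p=3: acc = 27+9 = 36
i=4,p=1: acc = 36+4 = 40
i=4,p=2: acc = 40+8 = 48
i=4,p=3: acc = 48+12 = 60

60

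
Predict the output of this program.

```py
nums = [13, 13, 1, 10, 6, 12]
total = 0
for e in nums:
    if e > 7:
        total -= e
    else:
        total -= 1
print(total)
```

e=13: >7, total = 0-13 = -13
e=13: >7, total = (-13)-13 = -26
e=1: not >7, total = (-26)-1 = -27
e=10: >7, total = (-27)-10 = -37
e=6: not >7, total = (-37)-1 = -38
e=12: >7, total = (-38)-12 = -50

-50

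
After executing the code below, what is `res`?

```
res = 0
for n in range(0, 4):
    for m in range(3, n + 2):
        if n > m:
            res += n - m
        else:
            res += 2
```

6

n=2,m=3: not 2>3, res = 0+2 = 2
n=3,m=3: not 3>3, res = 2+2 = 4
n=3,m=4: not 3>4, res = 4+2 = 6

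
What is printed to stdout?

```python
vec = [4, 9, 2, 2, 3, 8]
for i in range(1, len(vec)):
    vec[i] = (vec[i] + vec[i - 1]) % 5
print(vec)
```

[4, 3, 0, 2, 0, 3]

i=1: vec[1] = (9+4)%5 = 3 → [4, 3, 2, 2, 3, 8]
i=2: vec[2] = (2+3)%5 = 0 → [4, 3, 0, 2, 3, 8]
i=3: vec[3] = (2+0)%5 = 2 → [4, 3, 0, 2, 3, 8]
i=4: vec[4] = (3+2)%5 = 0 → [4, 3, 0, 2, 0, 8]
i=5: vec[5] = (8+0)%5 = 3 → [4, 3, 0, 2, 0, 3]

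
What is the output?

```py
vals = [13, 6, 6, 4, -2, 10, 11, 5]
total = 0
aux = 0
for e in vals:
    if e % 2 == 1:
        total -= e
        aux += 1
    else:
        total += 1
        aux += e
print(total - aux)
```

-51

e=13: odd, total = 0-13 = -13; aux=1
e=6: not odd, total = (-13)+1 = -12; aux=7
e=6: not odd, total = (-12)+1 = -11; aux=13
e=4: not odd, total = (-11)+1 = -10; aux=17
e=-2: not odd, total = (-10)+1 = -9; aux=15
e=10: not odd, total = (-9)+1 = -8; aux=25
e=11: odd, total = (-8)-11 = -19; aux=26
e=5: odd, total = (-19)-5 = -24; aux=27
total-aux = (-24)-27 = -51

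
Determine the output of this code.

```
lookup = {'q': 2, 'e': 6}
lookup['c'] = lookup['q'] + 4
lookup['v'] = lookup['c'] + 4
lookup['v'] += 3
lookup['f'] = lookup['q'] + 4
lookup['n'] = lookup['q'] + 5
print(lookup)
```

lookup['c'] = lookup['q']+4 = 6 → {'q': 2, 'e': 6, 'c': 6}
lookup['v'] = lookup['c']+4 = 10 → {'q': 2, 'e': 6, 'c': 6, 'v': 10}
lookup['v'] = 10+3 = 13 → {'q': 2, 'e': 6, 'c': 6, 'v': 13}
lookup['f'] = lookup['q']+4 = 6 → {'q': 2, 'e': 6, 'c': 6, 'v': 13, 'f': 6}
lookup['n'] = lookup['q']+5 = 7 → {'q': 2, 'e': 6, 'c': 6, 'v': 13, 'f': 6, 'n': 7}

{'q': 2, 'e': 6, 'c': 6, 'v': 13, 'f': 6, 'n': 7}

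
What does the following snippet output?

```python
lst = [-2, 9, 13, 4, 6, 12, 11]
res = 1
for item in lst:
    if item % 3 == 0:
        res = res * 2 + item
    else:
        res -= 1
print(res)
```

item=-2: not %3==0, res = 1-1 = 0
item=9: %3==0, res = 0*2+9 = 9
item=13: not %3==0, res = 9-1 = 8
item=4: not %3==0, res = 8-1 = 7
item=6: %3==0, res = 7*2+6 = 20
item=12: %3==0, res = 20*2+12 = 52
item=11: not %3==0, res = 52-1 = 51

51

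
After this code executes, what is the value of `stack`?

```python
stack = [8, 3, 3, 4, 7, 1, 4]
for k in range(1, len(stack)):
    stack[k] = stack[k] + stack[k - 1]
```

k=1: stack[1] = 3+8 = 11 → [8, 11, 3, 4, 7, 1, 4]
k=2: stack[2] = 3+11 = 14 → [8, 11, 14, 4, 7, 1, 4]
k=3: stack[3] = 4+14 = 18 → [8, 11, 14, 18, 7, 1, 4]
k=4: stack[4] = 7+18 = 25 → [8, 11, 14, 18, 25, 1, 4]
k=5: stack[5] = 1+25 = 26 → [8, 11, 14, 18, 25, 26, 4]
k=6: stack[6] = 4+26 = 30 → [8, 11, 14, 18, 25, 26, 30]

[8, 11, 14, 18, 25, 26, 30]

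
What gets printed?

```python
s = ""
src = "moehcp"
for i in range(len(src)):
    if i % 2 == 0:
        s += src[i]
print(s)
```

mec

i=0: add 'm' → 'm'
i=1: skip
i=2: add 'e' → 'me'
i=3: skip
i=4: add 'c' → 'mec'
i=5: skip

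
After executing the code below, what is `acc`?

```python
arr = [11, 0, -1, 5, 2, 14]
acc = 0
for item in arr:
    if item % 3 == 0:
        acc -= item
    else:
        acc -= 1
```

item=11: not %3==0, acc = 0-1 = -1
item=0: %3==0, acc = (-1)-0 = -1
item=-1: not %3==0, acc = (-1)-1 = -2
item=5: not %3==0, acc = (-2)-1 = -3
item=2: not %3==0, acc = (-3)-1 = -4
item=14: not %3==0, acc = (-4)-1 = -5

-5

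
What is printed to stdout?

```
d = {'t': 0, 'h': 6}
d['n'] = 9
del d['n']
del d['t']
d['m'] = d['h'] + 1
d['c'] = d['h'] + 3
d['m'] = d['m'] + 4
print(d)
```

{'h': 6, 'm': 11, 'c': 9}

d['n'] = 9 → {'t': 0, 'h': 6, 'n': 9}
del 'n' → {'t': 0, 'h': 6}
del 't' → {'h': 6}
d['m'] = d['h']+1 = 7 → {'h': 6, 'm': 7}
d['c'] = d['h']+3 = 9 → {'h': 6, 'm': 7, 'c': 9}
d['m'] = d['m']+4 = 11 → {'h': 6, 'm': 11, 'c': 9}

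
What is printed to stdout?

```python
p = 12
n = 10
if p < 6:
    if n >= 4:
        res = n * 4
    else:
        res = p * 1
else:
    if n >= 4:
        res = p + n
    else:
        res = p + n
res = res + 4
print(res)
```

26

p=12, n=10
p < 6 is False; n >= 4 is True
→ res = p + n = 22
res = 22+4 = 26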